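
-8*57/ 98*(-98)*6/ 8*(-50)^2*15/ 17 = 12825000/17 = 754411.76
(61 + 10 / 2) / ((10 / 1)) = 33/5 = 6.60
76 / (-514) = -38/257 = -0.15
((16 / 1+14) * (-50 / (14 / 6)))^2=20250000/49 = 413265.31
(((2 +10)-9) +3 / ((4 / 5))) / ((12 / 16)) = 9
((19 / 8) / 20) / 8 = 19/1280 = 0.01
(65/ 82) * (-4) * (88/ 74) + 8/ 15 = -73664/22755 = -3.24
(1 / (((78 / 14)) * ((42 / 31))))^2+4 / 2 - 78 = -4160495/54756 = -75.98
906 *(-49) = -44394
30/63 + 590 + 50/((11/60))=199400/231 = 863.20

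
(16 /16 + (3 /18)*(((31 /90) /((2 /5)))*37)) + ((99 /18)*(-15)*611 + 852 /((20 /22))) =-53421109/1080 = -49463.99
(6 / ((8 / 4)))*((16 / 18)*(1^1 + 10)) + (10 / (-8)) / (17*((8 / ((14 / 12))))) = 29.32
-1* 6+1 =-5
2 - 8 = -6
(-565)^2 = 319225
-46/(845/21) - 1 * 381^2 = -122662011/845 = -145162.14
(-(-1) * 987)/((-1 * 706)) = -987/706 = -1.40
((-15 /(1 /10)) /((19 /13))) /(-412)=975/3914 = 0.25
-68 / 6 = -34/3 = -11.33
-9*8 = -72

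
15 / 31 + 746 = 23141/31 = 746.48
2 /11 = 0.18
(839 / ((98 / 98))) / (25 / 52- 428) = -43628/22231 = -1.96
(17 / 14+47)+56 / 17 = 51.51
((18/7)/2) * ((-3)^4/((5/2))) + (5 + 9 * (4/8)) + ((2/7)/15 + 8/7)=10987/210 = 52.32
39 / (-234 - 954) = -13/396 = -0.03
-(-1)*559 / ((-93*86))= -13/186 = -0.07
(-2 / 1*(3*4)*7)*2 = -336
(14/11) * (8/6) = 56/33 = 1.70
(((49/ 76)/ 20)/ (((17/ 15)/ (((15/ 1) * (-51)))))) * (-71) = 469665/304 = 1544.95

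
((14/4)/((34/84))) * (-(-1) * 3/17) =441/289 = 1.53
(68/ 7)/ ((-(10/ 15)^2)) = -153/7 = -21.86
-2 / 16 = -1/8 = -0.12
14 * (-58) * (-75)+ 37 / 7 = 426337/7 = 60905.29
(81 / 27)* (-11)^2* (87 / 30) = 10527/10 = 1052.70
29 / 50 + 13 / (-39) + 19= 2887/150 = 19.25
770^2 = 592900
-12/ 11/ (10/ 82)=-8.95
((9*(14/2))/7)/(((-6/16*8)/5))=-15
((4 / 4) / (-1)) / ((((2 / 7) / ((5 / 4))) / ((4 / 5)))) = -7/2 = -3.50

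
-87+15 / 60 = -86.75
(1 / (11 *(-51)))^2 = 1/314721 = 0.00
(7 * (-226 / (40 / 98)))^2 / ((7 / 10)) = 214608583/10 = 21460858.30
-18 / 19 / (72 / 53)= -53/76 = -0.70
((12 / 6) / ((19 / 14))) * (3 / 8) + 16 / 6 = 367/114 = 3.22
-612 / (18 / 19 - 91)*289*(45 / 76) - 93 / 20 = 39636177/34220 = 1158.28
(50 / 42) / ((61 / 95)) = 2375/1281 = 1.85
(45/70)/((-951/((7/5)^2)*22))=-21/348700 = 0.00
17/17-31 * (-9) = 280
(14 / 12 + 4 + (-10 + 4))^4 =625/1296 = 0.48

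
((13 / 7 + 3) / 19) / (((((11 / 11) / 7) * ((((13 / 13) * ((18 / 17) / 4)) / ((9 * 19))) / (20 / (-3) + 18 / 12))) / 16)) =-286688/3 = -95562.67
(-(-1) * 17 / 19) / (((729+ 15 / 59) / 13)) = 0.02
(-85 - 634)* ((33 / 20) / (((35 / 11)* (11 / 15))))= -71181/140 = -508.44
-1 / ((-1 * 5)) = 1/5 = 0.20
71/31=2.29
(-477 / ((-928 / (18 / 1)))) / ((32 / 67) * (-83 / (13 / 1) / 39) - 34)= -145828917/537127328 = -0.27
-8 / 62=-4/31 = -0.13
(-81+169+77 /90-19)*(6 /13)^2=14.88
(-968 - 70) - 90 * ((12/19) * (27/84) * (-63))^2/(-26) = -2214129/4693 = -471.79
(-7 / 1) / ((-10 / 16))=56/5 = 11.20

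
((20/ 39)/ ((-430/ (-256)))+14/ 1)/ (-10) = -2399/1677 = -1.43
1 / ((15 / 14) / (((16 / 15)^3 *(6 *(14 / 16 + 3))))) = 444416/16875 = 26.34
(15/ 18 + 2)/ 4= 17/24 = 0.71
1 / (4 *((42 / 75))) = 25/56 = 0.45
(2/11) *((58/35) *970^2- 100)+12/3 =21827788/77 = 283477.77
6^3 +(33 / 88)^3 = 110619/512 = 216.05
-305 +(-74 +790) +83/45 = 18578/45 = 412.84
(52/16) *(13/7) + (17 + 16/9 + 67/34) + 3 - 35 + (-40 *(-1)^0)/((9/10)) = -70915/1428 = -49.66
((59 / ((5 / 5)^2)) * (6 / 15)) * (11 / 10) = 649/25 = 25.96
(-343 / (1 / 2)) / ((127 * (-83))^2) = -686/111112681 = 0.00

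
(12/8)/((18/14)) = 1.17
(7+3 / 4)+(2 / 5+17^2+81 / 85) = 20271/68 = 298.10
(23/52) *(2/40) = 23/1040 = 0.02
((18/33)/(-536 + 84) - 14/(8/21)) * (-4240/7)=193690620/8701 = 22260.73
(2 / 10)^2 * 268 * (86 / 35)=23048/875 = 26.34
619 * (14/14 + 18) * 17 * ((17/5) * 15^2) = 152951805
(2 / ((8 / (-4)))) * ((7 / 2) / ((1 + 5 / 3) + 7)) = -21/58 = -0.36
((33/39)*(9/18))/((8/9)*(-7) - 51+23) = -9/728 = -0.01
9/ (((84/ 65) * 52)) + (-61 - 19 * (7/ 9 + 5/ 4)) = -100189/1008 = -99.39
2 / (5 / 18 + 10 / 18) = 12/5 = 2.40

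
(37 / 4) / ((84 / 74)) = 8.15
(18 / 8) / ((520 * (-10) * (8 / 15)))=-27/33280 = 0.00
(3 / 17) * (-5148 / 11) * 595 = -49140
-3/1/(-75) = 0.04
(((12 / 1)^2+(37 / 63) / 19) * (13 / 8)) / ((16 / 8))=2241265/19152 = 117.03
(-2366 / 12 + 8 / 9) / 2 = -3533/36 = -98.14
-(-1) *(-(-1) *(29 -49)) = -20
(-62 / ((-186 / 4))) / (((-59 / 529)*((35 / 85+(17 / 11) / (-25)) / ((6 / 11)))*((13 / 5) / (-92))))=206839000/313703 = 659.35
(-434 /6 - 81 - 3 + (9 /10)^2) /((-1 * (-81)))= -46657/24300 = -1.92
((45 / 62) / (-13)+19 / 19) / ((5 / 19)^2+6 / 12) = 274721/165633 = 1.66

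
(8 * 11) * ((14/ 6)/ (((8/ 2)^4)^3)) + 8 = 50331725/6291456 = 8.00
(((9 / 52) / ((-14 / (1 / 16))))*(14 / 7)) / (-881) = 9/5130944 = 0.00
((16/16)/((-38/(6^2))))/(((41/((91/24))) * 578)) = -273/1801048 = 0.00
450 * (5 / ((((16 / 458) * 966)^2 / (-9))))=-58996125/3317888 = -17.78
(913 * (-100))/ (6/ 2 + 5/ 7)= -319550/13 = -24580.77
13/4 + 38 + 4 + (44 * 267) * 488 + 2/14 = 160525943/28 = 5733069.39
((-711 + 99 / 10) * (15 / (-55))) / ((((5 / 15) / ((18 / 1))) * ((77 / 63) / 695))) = 710431641/121 = 5871335.88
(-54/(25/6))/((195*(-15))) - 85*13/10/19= -1794257/308750 = -5.81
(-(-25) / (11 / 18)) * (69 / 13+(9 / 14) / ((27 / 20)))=236850/1001 = 236.61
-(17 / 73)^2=-0.05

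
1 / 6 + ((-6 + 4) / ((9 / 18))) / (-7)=31/42 = 0.74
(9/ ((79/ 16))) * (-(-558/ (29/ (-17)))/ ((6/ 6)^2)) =-596.24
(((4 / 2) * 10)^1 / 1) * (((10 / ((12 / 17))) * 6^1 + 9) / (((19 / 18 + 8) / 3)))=101520/163 = 622.82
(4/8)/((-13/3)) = -3/26 = -0.12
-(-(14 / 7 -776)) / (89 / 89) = -774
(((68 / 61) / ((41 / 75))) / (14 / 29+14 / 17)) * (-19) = -11942925/402661 = -29.66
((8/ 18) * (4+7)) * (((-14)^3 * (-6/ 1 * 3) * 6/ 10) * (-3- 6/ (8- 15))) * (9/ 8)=-349272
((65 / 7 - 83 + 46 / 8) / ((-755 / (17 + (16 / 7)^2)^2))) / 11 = 4.04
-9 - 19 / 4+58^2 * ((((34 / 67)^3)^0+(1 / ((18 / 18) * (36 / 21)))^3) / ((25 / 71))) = 123512981/10800 = 11436.39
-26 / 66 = -13/33 = -0.39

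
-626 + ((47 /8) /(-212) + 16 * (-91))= -2082.03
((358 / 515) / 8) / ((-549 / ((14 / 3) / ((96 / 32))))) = -1253/5089230 = 0.00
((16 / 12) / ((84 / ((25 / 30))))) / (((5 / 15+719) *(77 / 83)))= 5/252252 = 0.00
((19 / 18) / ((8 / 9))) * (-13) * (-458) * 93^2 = 489213387/8 = 61151673.38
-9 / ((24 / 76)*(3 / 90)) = -855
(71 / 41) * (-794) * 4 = -225496/41 = -5499.90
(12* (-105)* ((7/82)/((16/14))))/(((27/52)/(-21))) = 156065/41 = 3806.46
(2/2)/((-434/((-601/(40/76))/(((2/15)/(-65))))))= -2226705/1736 = -1282.66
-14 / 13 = -1.08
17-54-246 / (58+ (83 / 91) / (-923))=-66969395/1623837 = -41.24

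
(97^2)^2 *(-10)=-885292810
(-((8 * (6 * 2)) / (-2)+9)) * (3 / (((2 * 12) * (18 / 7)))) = 91/48 = 1.90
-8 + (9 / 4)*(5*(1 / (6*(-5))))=-67/8 = -8.38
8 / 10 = 4/5 = 0.80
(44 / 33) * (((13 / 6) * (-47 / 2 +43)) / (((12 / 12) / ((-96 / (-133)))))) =5408/133 = 40.66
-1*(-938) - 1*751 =187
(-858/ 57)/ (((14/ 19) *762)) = -143/5334 = -0.03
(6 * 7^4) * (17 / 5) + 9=244947/5 = 48989.40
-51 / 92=-0.55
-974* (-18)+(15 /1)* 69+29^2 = 19408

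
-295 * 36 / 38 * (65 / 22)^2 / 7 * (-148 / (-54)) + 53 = -43557088/48279 = -902.20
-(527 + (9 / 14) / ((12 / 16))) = -3695/7 = -527.86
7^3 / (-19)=-343/19 = -18.05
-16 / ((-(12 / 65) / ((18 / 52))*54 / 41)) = 205/9 = 22.78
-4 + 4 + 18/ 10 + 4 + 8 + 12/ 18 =217/15 = 14.47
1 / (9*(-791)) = -1/7119 = 0.00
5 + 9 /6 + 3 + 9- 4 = 14.50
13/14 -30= -407/14 = -29.07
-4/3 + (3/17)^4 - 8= -2338345/250563 = -9.33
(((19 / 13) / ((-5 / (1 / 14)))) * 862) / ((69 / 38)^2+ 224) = -11824916/149338735 = -0.08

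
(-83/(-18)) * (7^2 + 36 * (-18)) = -49717/18 = -2762.06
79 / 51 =1.55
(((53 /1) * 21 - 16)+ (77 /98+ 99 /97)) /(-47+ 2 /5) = -7460895/316414 = -23.58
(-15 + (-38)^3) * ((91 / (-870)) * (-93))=-154836227/290 = -533918.02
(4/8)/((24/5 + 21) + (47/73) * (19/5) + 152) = 73/26316 = 0.00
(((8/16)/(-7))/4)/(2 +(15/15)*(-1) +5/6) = -3/308 = -0.01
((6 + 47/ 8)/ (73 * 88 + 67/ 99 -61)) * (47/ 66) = 13395/10080064 = 0.00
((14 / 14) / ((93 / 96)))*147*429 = 65097.29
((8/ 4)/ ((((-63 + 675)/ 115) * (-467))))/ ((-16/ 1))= 115/2286432 = 0.00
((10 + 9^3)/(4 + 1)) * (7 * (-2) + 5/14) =-141149/70 = -2016.41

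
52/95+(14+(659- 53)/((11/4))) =245482/1045 = 234.91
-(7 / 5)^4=-2401/625 = -3.84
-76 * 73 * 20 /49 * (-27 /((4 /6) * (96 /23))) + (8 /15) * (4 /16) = 64599917/2940 = 21972.76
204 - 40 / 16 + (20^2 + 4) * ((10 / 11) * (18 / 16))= 13523/22 = 614.68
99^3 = 970299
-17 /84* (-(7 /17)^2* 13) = 91/204 = 0.45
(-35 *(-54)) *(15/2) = 14175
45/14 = 3.21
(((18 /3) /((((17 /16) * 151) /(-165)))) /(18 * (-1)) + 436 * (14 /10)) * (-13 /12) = -25476373/38505 = -661.64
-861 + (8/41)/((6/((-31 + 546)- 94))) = -104219/123 = -847.31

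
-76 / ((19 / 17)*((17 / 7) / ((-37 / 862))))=518/431 = 1.20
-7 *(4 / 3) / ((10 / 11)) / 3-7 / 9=-21/5 = -4.20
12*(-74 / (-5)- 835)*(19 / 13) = -935028/65 = -14385.05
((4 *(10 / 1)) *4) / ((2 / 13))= 1040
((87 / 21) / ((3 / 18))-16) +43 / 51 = 9.70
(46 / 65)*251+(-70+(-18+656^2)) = 27977666/65 = 430425.63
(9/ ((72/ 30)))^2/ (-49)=-225/784 = -0.29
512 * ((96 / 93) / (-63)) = -16384/1953 = -8.39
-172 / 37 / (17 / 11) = -1892/629 = -3.01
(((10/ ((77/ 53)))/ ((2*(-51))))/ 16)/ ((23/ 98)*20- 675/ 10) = 371/5524728 = 0.00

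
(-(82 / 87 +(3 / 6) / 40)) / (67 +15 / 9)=-6647/477920 = -0.01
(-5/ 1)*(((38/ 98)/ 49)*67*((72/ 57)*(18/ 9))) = -16080/2401 = -6.70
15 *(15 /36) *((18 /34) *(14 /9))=175/34 = 5.15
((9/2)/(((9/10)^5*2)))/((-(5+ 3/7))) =-87500/124659 = -0.70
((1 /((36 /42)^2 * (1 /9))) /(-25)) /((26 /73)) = -3577/2600 = -1.38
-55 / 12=-4.58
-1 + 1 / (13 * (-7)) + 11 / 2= 817/182 = 4.49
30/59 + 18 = 1092/59 = 18.51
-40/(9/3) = -40/3 = -13.33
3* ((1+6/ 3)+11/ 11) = 12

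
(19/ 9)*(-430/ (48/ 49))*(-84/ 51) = 1401155/918 = 1526.31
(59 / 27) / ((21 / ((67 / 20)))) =3953/11340 = 0.35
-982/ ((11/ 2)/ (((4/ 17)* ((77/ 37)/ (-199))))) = 54992/125171 = 0.44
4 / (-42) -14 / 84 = -11/42 = -0.26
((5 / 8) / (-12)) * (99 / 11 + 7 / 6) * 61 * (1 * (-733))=13637465/576 = 23676.15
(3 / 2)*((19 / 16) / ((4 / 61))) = 3477/128 = 27.16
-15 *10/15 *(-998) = 9980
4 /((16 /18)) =9/2 = 4.50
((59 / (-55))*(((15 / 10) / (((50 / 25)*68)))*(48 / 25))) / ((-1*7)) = 531/163625 = 0.00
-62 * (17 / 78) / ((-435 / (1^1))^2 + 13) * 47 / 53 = -24769/391154946 = 0.00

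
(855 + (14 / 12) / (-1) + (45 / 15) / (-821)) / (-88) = -4205965/433488 = -9.70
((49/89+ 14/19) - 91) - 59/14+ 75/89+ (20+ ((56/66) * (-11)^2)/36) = -44892367/639198 = -70.23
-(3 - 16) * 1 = 13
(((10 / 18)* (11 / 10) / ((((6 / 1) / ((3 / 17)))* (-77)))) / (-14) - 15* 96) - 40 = -88764479/59976 = -1480.00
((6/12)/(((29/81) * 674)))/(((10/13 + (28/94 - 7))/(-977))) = 48352707/141708500 = 0.34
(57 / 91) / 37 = 57/3367 = 0.02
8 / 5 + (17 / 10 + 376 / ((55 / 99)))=6801/10 = 680.10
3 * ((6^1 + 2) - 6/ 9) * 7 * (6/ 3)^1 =308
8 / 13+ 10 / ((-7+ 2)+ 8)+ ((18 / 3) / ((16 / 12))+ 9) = 1361/78 = 17.45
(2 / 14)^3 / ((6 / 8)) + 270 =277834/1029 = 270.00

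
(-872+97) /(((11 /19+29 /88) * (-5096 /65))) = 26125/2401 = 10.88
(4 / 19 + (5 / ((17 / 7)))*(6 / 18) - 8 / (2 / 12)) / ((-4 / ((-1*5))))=-228215/3876 = -58.88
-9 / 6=-3/2 = -1.50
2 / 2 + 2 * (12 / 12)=3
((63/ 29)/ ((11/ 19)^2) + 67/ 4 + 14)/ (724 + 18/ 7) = 3658053/71387096 = 0.05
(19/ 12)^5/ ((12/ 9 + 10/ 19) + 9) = 47045881/51342336 = 0.92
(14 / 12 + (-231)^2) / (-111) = -320173/666 = -480.74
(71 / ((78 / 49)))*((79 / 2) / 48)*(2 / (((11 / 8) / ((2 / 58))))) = 274841/149292 = 1.84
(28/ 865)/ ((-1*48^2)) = -7/498240 = 0.00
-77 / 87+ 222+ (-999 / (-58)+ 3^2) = 43037/174 = 247.34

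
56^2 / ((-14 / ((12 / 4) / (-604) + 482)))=-107966.89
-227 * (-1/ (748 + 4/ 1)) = 227/752 = 0.30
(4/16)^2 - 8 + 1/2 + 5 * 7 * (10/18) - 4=1153/144 = 8.01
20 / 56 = 5/14 = 0.36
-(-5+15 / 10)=7/2 = 3.50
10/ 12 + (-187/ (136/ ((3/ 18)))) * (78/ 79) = 1151/1896 = 0.61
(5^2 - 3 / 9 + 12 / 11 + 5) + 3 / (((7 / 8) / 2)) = 8689/231 = 37.61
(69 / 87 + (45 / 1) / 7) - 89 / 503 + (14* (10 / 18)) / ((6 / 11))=58733902/2756943 = 21.30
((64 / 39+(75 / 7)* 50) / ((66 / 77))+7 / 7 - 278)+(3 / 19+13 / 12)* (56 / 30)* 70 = 1138402/2223 = 512.10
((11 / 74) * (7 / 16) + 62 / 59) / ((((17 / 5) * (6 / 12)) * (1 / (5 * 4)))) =1948775/148444 = 13.13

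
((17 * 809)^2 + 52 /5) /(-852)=-315241699/1420 = -222001.20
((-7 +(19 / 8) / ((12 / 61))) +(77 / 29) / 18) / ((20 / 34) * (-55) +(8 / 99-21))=-8153387/83201696 = -0.10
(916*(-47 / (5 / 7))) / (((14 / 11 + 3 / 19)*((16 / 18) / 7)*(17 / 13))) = -992014947/3910 = -253712.26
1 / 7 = 0.14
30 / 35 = 6/7 = 0.86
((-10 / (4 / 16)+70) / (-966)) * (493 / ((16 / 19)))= -18.18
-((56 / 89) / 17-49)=74081/1513 = 48.96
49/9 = 5.44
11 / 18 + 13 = 245/18 = 13.61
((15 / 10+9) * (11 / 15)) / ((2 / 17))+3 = 68.45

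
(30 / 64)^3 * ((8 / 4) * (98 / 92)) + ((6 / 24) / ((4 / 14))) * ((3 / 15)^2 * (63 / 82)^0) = 4793831/18841600 = 0.25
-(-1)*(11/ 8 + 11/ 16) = 33/16 = 2.06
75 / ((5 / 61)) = 915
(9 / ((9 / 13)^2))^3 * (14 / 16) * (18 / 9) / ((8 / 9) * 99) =131.67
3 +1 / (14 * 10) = 421/140 = 3.01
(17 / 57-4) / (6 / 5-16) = 1055/4218 = 0.25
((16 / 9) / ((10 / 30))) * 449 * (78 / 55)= 186784/55 = 3396.07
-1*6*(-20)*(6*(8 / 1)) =5760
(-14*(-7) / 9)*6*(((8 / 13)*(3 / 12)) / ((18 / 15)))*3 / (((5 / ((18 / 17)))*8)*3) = 49/221 = 0.22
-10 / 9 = -1.11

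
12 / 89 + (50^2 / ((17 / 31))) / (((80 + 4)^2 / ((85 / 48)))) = 9637939/7535808 = 1.28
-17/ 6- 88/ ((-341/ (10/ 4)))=-407/186 = -2.19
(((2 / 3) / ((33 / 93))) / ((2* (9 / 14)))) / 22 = 217/3267 = 0.07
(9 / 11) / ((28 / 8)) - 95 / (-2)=7351/154 = 47.73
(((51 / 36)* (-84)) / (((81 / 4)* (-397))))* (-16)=-7616/32157 = -0.24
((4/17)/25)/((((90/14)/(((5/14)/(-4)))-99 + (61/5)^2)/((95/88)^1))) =-95/207196 = 0.00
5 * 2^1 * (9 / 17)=90/17 = 5.29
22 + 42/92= 1033/46 = 22.46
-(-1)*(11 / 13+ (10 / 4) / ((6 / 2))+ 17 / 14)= 790/273 = 2.89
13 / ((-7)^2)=0.27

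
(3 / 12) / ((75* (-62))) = -1/18600 = 0.00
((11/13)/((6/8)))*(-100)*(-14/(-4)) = -15400/39 = -394.87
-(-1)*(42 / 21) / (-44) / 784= -1/17248 = 0.00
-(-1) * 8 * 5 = 40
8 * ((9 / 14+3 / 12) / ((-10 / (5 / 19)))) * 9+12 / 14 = -111/133 = -0.83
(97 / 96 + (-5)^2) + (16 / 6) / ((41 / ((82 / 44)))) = 27595/1056 = 26.13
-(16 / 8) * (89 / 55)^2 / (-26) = 7921/39325 = 0.20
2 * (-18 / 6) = -6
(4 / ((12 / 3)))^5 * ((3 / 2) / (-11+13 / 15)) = -45/304 = -0.15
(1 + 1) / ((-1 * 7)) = -2/7 = -0.29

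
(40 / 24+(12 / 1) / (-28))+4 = 110/21 = 5.24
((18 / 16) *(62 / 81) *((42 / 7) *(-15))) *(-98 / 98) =155/2 = 77.50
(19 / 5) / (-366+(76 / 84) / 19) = -399/38425 = -0.01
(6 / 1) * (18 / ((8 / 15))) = 202.50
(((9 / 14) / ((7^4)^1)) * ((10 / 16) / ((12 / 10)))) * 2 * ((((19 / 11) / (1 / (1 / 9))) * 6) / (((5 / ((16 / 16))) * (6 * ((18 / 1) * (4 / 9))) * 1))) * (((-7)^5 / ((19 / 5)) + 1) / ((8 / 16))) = -26255/2218524 = -0.01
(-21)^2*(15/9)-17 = 718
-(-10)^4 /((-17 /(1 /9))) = 10000/153 = 65.36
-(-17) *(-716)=-12172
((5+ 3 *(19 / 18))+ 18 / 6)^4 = 20151121/1296 = 15548.70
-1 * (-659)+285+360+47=1351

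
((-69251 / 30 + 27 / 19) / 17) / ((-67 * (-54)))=-0.04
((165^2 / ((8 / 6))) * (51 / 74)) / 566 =4165425/167536 = 24.86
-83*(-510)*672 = 28445760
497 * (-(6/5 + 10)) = -27832/5 = -5566.40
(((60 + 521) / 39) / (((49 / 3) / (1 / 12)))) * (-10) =-415/546 = -0.76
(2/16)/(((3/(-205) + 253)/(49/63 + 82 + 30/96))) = 2452825/59745024 = 0.04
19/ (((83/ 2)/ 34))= 1292/83 = 15.57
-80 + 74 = -6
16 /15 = 1.07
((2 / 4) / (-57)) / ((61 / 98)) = -49/3477 = -0.01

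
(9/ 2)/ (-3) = -3/2 = -1.50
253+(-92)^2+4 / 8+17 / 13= 226689/26 = 8718.81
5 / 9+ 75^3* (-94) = -356906245/9 = -39656249.44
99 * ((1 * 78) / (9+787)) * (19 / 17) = 73359/6766 = 10.84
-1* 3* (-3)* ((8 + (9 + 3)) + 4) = 216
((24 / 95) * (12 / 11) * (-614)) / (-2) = 88416/1045 = 84.61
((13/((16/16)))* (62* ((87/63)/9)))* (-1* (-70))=233740/27 = 8657.04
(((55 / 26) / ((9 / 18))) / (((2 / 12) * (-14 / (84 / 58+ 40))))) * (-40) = 7933200/2639 = 3006.14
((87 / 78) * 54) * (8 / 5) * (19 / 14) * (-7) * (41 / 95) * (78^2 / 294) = -10016136/1225 = -8176.44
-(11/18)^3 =-1331/5832 = -0.23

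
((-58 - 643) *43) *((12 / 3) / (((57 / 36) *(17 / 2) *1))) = -8958.91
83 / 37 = 2.24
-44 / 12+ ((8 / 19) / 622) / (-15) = -108333/29545 = -3.67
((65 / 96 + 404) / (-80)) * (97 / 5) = -98.13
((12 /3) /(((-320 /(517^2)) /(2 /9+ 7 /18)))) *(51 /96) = -49983043/46080 = -1084.70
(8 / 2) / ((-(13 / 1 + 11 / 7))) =-14/51 = -0.27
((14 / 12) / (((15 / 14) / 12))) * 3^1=39.20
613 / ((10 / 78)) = 23907/5 = 4781.40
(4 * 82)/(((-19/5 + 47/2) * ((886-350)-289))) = 3280/48659 = 0.07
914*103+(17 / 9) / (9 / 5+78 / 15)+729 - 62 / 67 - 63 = 400181801/4221 = 94807.34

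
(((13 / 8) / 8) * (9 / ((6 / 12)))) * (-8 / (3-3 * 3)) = 39/8 = 4.88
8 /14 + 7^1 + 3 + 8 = 130/7 = 18.57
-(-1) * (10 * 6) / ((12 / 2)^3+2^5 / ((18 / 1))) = 0.28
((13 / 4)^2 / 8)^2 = 28561/16384 = 1.74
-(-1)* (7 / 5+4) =27/5 = 5.40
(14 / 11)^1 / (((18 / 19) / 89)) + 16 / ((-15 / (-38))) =79249/495 = 160.10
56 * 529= 29624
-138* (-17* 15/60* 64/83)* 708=26575488/83 = 320186.60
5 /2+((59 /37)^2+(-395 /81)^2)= 517784177/17964018 = 28.82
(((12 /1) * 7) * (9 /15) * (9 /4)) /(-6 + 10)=567/20 = 28.35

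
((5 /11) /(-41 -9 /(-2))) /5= -2/803 = 0.00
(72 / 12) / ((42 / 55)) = 7.86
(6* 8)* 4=192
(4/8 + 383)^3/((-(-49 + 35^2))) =-47961.06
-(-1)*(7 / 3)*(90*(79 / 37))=16590/37 = 448.38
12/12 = 1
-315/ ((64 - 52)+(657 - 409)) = -63/52 = -1.21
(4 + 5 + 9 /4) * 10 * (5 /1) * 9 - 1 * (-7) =10139/2 = 5069.50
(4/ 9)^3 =64/729 = 0.09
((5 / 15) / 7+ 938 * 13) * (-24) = -2048600/7 = -292657.14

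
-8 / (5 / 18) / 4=-36/5 = -7.20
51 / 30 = 17/10 = 1.70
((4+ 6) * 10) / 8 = 25/2 = 12.50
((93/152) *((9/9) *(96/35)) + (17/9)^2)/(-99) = -282581/5332635 = -0.05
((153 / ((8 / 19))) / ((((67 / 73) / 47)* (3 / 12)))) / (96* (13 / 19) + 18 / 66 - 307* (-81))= 694849551/232757464 = 2.99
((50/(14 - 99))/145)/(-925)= 2/456025 = 0.00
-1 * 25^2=-625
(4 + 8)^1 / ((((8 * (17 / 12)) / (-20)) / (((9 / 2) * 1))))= -95.29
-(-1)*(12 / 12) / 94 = 1/94 = 0.01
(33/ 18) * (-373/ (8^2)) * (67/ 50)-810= -15826901/19200 = -824.32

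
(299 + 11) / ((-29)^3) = -310/24389 = -0.01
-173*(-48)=8304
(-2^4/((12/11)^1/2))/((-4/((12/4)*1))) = 22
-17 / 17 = -1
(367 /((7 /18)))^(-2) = 49/43639236 = 0.00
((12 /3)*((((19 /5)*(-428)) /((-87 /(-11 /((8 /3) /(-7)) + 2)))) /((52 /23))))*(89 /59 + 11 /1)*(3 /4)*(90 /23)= 128280267/3422 = 37486.93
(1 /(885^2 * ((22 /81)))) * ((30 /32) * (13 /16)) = 351/98024960 = 0.00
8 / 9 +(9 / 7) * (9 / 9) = 137/63 = 2.17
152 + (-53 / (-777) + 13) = 128258/777 = 165.07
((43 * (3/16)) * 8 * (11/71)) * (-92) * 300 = -19582200/71 = -275805.63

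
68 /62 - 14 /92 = 1347/1426 = 0.94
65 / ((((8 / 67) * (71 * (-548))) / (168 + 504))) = -91455/9727 = -9.40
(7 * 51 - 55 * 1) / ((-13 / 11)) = -3322/13 = -255.54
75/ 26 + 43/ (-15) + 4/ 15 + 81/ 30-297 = -19111/65 = -294.02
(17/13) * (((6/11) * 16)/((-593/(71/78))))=-19312/1102387 = -0.02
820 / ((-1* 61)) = -820/61 = -13.44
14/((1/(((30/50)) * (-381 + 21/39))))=-207732/65 = -3195.88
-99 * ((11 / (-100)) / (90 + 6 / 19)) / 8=627/41600 = 0.02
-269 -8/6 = -811/3 = -270.33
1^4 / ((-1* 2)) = -1/2 = -0.50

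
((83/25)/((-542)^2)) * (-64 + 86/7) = -15023/25704350 = 0.00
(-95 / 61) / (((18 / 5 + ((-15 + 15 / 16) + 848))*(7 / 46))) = -349600/28610281 = -0.01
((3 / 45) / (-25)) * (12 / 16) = -1/500 = 0.00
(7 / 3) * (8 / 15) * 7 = 392/45 = 8.71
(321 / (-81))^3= -62.24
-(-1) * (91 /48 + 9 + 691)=33691/48 = 701.90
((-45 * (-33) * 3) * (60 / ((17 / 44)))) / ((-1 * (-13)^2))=-11761200/2873 = -4093.70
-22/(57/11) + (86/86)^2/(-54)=-4375/1026 = -4.26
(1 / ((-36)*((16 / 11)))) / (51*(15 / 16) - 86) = 11/21996 = 0.00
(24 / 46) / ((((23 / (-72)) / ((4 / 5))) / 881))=-3044736/2645 = -1151.13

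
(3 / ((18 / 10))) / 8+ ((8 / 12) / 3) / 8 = 0.24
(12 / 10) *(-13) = -78/5 = -15.60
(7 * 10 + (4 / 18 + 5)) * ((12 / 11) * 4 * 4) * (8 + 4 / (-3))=866560/99 = 8753.13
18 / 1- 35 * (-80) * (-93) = -260382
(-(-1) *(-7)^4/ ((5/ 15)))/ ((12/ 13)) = 31213/4 = 7803.25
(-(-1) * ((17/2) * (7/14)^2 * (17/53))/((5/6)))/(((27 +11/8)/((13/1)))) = 22542/60155 = 0.37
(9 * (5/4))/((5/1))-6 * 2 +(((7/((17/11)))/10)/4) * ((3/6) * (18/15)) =-32919/3400 = -9.68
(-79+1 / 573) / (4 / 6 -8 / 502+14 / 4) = -22723532/1193941 = -19.03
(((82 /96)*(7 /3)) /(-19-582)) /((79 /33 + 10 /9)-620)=451/83841904 = 0.00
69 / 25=2.76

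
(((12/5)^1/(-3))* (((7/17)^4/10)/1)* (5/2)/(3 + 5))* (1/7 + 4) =-9947/3340840 = 0.00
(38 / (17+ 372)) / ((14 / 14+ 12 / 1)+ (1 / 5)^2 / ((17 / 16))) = 16150/2155449 = 0.01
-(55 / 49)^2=-3025/2401 = -1.26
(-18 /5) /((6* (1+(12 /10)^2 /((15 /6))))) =-75/197 = -0.38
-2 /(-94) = 1/47 = 0.02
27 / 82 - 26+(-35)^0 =-2023/82 = -24.67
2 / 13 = 0.15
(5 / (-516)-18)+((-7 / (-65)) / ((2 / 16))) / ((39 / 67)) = -7207241/436020 = -16.53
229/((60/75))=1145/4 = 286.25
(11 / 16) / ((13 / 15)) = 165/208 = 0.79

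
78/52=3/2 = 1.50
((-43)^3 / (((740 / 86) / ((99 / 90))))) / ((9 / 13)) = -488888543/33300 = -14681.34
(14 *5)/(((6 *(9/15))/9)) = 175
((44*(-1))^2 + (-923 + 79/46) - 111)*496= 10309608/23 = 448243.83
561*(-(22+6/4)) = -26367/2 = -13183.50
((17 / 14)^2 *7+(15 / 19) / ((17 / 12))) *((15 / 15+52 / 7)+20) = 19579013/63308 = 309.27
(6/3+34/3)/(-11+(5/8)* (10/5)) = -160/117 = -1.37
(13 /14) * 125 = 116.07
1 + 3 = 4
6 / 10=3/5 = 0.60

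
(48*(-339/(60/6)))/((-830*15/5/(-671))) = -909876/2075 = -438.49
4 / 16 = 1/4 = 0.25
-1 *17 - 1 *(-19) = 2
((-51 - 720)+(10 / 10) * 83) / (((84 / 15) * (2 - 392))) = 86/273 = 0.32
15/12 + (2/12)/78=293/234 = 1.25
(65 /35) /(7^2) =0.04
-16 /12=-1.33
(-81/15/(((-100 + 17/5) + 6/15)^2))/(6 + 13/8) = -1080/14113021 = 0.00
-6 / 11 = -0.55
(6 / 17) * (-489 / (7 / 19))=-55746/119 = -468.45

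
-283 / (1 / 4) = -1132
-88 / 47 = -1.87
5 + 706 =711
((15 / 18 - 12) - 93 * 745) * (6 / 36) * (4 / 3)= -415777/27 = -15399.15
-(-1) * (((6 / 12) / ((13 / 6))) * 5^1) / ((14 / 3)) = 45/182 = 0.25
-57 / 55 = -1.04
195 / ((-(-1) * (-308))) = -195/308 = -0.63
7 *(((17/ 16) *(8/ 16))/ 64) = 119/2048 = 0.06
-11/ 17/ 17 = -11/289 = -0.04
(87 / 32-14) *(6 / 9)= -361/48 = -7.52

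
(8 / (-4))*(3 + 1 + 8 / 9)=-88/9 = -9.78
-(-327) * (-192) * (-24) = 1506816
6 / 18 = 1/3 = 0.33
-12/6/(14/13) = -13/7 = -1.86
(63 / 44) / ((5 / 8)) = 2.29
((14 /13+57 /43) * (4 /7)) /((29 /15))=80580/113477 = 0.71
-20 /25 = -0.80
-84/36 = -7/3 = -2.33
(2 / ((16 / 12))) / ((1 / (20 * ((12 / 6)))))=60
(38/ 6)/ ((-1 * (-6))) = 19/18 = 1.06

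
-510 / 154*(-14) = 510/11 = 46.36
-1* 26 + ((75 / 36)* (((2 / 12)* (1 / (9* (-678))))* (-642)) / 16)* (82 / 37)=-25.99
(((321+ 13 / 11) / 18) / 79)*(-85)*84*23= -96999280/2607 = -37207.24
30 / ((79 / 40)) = 1200/79 = 15.19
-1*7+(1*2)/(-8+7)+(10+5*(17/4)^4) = 417861/256 = 1632.27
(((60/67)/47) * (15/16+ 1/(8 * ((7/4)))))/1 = 1695/88172 = 0.02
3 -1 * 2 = 1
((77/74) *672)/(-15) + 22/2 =-6589/185 = -35.62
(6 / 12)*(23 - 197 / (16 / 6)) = -407/16 = -25.44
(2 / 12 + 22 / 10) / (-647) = -71/19410 = 0.00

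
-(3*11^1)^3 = -35937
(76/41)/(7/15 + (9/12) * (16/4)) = 285/533 = 0.53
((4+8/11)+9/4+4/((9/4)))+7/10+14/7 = 22681/1980 = 11.46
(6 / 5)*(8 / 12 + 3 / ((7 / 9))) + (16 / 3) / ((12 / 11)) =10.32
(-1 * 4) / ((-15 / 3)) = 4/5 = 0.80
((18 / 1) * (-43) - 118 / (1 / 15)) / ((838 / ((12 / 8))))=-1908/419 = -4.55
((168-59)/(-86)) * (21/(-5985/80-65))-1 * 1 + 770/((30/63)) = 155462968/96191 = 1616.19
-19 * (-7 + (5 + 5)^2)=-1767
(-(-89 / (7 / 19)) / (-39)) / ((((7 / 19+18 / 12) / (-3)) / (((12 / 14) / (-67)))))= -385548/3030209 = -0.13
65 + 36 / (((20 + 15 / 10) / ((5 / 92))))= 64375/989 = 65.09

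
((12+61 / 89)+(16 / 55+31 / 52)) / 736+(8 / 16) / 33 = 18879719/562024320 = 0.03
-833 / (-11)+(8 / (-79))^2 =5199457/68651 = 75.74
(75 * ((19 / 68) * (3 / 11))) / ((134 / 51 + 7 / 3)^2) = 654075/2816396 = 0.23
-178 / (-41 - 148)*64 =11392/189 = 60.28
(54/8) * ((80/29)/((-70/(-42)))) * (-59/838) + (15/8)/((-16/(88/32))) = -6898611/6221312 = -1.11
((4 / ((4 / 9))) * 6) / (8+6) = 27/7 = 3.86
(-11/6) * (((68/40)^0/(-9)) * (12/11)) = 2/9 = 0.22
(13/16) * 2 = 13/8 = 1.62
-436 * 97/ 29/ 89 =-42292/2581 = -16.39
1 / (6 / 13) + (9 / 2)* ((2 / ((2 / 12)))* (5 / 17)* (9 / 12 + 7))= 6388/51 = 125.25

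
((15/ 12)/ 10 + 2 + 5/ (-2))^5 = -243/32768 = -0.01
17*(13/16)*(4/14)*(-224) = -884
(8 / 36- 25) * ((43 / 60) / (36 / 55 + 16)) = -105479/98928 = -1.07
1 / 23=0.04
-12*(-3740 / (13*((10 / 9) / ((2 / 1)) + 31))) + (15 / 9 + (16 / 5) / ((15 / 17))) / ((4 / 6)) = 5415431/46150 = 117.34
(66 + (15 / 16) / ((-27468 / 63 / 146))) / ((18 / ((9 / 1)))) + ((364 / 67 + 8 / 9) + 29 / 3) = 205410755/4206528 = 48.83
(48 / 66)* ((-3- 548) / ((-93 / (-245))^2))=-264590200/95139 = -2781.09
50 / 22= 25/11 = 2.27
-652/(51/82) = -53464/51 = -1048.31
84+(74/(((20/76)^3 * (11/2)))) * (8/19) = 542924/1375 = 394.85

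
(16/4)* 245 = 980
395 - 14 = 381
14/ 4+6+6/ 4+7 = 18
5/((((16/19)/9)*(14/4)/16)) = 1710/7 = 244.29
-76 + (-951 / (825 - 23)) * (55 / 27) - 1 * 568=-4665827/7218 = -646.42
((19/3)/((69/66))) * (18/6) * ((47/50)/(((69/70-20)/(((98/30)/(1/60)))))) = -2450392/13915 = -176.10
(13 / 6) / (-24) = -13/144 = -0.09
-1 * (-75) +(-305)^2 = 93100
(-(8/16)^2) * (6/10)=-3/20 = -0.15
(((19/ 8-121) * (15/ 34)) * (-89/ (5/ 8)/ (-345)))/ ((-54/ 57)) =1604759/70380 = 22.80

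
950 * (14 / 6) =6650/3 = 2216.67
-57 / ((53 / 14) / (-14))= 11172/53 = 210.79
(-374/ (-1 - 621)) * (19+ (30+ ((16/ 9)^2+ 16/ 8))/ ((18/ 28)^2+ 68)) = 11.73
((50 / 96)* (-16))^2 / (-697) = -625/6273 = -0.10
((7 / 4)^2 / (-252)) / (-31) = 7/17856 = 0.00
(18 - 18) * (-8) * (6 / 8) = 0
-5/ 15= -1/3 = -0.33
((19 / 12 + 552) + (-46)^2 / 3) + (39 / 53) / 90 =1258.92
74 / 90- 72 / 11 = -2833/495 = -5.72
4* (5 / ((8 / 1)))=5/2 = 2.50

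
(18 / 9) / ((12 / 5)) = 5/6 = 0.83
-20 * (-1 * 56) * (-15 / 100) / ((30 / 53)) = -1484/5 = -296.80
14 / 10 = 7/5 = 1.40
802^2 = 643204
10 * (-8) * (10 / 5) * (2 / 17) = -320/17 = -18.82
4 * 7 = 28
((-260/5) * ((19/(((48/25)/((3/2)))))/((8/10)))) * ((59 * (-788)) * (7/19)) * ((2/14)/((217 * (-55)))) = -197.81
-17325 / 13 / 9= -1925/13 = -148.08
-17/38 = -0.45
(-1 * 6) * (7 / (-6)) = 7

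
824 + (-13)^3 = -1373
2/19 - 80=-1518/19 = -79.89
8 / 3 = 2.67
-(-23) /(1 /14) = 322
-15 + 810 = 795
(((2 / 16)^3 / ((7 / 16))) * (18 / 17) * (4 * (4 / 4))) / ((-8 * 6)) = -3/7616 = 0.00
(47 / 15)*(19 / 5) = 893/75 = 11.91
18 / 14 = 9/7 = 1.29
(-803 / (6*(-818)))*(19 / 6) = 15257/29448 = 0.52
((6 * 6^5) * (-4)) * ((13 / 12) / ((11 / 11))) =-202176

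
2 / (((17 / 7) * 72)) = 7/612 = 0.01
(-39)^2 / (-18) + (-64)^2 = 4011.50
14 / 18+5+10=15.78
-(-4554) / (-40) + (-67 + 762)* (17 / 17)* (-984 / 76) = -3462663/380 = -9112.27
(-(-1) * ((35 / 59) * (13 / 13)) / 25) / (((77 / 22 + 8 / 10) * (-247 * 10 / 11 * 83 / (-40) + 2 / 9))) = 792/66903227 = 0.00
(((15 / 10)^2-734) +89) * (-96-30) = 161973/2 = 80986.50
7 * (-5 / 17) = -35/17 = -2.06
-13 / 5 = -2.60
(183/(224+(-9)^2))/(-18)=-1/30 = -0.03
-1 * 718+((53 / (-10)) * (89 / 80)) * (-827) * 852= 830760667/200 = 4153803.34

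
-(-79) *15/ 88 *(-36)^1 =-10665/22 = -484.77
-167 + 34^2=989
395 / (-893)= -395/893 = -0.44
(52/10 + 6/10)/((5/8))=232/25 = 9.28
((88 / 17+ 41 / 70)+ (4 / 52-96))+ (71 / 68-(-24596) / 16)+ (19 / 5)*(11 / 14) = 2244881/1547 = 1451.12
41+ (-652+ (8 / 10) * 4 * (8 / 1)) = -585.40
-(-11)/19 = 11/19 = 0.58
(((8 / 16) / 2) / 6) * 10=5/12 = 0.42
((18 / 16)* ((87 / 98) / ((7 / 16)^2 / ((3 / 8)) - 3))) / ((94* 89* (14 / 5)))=-11745/685819582 = 0.00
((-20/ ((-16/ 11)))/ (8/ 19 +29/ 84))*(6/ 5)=26334/1223 = 21.53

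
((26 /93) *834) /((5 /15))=21684/31 = 699.48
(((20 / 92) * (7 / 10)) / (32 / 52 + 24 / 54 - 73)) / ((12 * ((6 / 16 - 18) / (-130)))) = -11830/9098777 = 0.00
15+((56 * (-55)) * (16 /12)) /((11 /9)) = -3345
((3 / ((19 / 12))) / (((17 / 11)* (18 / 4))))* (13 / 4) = 0.89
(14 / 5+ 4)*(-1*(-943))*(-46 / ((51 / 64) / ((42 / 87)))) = -77733376/435 = -178697.42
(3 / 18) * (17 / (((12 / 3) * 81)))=17/1944 = 0.01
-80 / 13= -6.15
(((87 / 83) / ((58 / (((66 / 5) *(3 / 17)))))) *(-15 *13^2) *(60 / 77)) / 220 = -0.38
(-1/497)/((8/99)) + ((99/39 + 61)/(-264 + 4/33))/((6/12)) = -8141529/16074968 = -0.51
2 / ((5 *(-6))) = -1/15 = -0.07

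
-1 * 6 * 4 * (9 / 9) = -24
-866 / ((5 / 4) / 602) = -2085328/5 = -417065.60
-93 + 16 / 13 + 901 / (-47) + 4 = -65340/611 = -106.94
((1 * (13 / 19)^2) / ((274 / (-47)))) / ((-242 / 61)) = 484523/23937188 = 0.02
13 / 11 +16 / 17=397/187 = 2.12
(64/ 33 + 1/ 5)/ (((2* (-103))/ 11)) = -353/3090 = -0.11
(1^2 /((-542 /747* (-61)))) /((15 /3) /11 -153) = -8217/55478036 = 0.00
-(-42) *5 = 210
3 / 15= 1/5 = 0.20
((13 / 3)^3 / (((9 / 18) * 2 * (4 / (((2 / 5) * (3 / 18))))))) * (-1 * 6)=-2197/270 = -8.14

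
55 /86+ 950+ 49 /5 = 412989/430 = 960.44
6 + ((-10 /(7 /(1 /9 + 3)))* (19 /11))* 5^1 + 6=-2612/99 = -26.38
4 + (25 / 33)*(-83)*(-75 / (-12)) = -388.99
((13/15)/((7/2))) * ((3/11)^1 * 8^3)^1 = 34.58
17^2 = 289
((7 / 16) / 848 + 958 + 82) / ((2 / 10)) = 70553635/13568 = 5200.00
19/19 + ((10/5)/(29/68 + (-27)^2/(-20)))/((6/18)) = 1276/1531 = 0.83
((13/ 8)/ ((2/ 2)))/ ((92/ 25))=325/736 = 0.44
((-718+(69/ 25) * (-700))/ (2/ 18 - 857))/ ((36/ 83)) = 109975/15424 = 7.13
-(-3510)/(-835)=-702/167 = -4.20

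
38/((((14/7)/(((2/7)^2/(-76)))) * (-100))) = 1/4900 = 0.00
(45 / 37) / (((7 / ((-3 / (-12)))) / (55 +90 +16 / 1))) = 1035/148 = 6.99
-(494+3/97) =-47921/97 = -494.03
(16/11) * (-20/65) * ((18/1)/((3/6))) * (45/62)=-11.69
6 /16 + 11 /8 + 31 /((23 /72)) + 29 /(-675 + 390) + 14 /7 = 2640137/26220 = 100.69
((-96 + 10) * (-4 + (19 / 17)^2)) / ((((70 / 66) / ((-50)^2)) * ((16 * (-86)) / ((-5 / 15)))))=1093125/8092 = 135.09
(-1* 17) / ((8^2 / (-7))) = 119/64 = 1.86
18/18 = 1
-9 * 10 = -90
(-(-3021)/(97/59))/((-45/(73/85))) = -4337149/123675 = -35.07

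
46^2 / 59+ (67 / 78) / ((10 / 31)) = 1773023/46020 = 38.53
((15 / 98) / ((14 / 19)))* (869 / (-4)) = -247665/5488 = -45.13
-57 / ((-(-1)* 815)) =-57/815 = -0.07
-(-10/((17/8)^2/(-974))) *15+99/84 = -261801663/8092 = -32353.15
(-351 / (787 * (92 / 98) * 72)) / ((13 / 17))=-2499/289616 = -0.01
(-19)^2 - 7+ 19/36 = 12763/36 = 354.53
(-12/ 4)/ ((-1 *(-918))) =-1/306 = 0.00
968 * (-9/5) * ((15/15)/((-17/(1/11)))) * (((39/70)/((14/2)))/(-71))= -15444/1478575 = -0.01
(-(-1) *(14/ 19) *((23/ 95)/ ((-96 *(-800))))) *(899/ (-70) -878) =-1434257/693120000 = 0.00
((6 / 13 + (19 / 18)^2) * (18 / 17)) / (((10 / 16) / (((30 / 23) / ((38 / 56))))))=1486688/289731 = 5.13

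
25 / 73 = 0.34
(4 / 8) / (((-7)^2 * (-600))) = -1/58800 = 0.00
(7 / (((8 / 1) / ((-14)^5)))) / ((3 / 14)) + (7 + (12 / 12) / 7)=-46118258/21 = -2196107.52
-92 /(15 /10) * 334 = -61456/3 = -20485.33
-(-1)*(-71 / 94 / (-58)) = 0.01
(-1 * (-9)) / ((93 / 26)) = 78/31 = 2.52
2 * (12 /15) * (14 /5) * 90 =2016/5 = 403.20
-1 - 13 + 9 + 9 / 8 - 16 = -159/8 = -19.88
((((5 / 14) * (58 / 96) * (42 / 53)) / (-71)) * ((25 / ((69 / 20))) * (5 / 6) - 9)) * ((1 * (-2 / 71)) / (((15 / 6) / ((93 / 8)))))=-551087/589917984 = 0.00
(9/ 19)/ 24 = 3/152 = 0.02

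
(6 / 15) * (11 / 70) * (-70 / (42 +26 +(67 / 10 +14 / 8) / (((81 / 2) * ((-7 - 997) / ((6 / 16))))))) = -9542016/147467351 = -0.06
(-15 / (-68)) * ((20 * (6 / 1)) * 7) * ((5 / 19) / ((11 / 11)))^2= 78750/6137 = 12.83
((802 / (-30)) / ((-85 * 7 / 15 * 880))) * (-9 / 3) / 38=-1203/19896800 = 0.00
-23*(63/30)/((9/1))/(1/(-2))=161/15 = 10.73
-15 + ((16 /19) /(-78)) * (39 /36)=-2567/171 = -15.01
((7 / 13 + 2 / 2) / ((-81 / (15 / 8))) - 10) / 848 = -7045/595296 = -0.01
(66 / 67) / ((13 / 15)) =990/871 = 1.14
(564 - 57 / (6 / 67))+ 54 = -37/2 = -18.50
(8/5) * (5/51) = 8/51 = 0.16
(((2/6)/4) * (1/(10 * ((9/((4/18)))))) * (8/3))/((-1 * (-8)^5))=1/59719680 = 0.00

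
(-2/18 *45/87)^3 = -125/658503 = 0.00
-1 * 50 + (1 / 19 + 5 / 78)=-73927/1482 = -49.88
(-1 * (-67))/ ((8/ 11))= 737/8 = 92.12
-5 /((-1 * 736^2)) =5/541696 = 0.00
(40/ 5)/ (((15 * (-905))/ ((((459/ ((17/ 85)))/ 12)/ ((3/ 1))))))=-34/905 = -0.04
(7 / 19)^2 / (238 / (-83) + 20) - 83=-42603319/513342 = -82.99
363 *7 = 2541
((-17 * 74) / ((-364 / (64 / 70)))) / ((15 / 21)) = 10064/2275 = 4.42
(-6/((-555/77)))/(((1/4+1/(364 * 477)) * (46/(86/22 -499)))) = -827380827/23087630 = -35.84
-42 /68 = -21/34 = -0.62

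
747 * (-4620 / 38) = -1725570/19 = -90819.47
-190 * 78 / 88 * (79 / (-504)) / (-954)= -0.03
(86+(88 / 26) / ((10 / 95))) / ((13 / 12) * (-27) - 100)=-6144/6721 = -0.91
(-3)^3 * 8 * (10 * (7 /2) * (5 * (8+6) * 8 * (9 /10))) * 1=-3810240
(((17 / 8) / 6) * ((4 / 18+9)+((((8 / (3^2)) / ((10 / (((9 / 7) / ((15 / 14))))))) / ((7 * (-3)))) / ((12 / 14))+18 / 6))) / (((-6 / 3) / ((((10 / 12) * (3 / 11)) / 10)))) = -70091/1425600 = -0.05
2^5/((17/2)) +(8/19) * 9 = 2440/323 = 7.55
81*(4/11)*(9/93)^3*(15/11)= 131220/3604711 = 0.04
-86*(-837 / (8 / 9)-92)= 355567/4 = 88891.75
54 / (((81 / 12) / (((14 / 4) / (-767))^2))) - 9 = -5294503/588289 = -9.00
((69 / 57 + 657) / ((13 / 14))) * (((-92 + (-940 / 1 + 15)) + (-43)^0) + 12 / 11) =-150356752/209 = -719410.30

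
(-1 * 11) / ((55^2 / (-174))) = 174/275 = 0.63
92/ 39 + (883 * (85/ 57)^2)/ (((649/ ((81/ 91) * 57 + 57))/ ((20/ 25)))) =885784444/3366363 = 263.13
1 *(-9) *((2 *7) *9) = -1134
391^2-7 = 152874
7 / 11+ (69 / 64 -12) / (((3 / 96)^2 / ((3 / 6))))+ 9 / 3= -61472/11 = -5588.36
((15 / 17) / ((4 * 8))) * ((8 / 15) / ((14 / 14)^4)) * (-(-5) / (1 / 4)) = 5/17 = 0.29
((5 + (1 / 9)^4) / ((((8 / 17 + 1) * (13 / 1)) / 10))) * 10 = 2230808/85293 = 26.15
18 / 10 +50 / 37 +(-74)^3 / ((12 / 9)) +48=-303866.85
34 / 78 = 17/39 = 0.44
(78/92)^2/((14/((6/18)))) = 507/29624 = 0.02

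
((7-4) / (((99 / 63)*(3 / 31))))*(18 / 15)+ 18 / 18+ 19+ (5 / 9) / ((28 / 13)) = 608879/13860 = 43.93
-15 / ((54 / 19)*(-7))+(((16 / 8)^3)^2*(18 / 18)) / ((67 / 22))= 183773/8442 = 21.77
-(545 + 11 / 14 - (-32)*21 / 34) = -134601/238 = -565.55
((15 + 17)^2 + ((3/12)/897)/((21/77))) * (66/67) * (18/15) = 121245817/100165 = 1210.46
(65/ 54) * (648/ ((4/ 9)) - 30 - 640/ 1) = 25610/27 = 948.52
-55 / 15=-11/3 = -3.67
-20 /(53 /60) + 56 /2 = 284/53 = 5.36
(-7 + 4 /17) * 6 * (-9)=6210/17 = 365.29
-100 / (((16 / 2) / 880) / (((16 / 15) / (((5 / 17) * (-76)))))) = 29920/57 = 524.91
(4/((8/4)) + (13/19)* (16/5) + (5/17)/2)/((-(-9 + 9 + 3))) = -4669/3230 = -1.45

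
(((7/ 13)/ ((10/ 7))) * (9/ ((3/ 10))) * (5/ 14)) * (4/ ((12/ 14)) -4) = 35/13 = 2.69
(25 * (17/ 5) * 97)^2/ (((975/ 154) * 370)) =209378477/7215 = 29019.89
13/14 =0.93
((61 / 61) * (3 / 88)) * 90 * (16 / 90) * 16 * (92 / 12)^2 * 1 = 16928/33 = 512.97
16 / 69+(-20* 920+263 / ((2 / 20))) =-1088114/69 = -15769.77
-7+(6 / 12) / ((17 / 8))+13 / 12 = -1159/204 = -5.68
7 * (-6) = -42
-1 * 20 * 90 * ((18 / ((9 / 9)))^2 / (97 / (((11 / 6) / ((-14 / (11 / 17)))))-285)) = 23522400/57667 = 407.90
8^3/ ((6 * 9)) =256/27 = 9.48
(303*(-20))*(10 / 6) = -10100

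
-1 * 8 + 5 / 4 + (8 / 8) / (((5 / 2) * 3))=-397/60 = -6.62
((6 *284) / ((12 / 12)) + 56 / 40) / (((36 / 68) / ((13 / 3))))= 1884467/135 = 13959.01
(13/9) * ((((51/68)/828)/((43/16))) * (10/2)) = 65/26703 = 0.00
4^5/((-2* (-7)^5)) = 512/16807 = 0.03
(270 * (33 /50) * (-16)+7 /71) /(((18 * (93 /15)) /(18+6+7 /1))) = -1012141/1278 = -791.97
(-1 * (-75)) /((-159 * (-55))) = 5/583 = 0.01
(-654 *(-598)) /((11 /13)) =5084196/11 = 462199.64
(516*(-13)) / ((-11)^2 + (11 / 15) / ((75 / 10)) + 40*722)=-1509300/6525247 = -0.23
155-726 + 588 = 17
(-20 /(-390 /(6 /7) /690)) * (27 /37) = 74520/3367 = 22.13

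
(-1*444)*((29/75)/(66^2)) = -1073/27225 = -0.04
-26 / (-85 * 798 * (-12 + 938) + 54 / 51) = 221/533889921 = 0.00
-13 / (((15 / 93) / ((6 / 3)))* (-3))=806/15 = 53.73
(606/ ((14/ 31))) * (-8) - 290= -77174/7 = -11024.86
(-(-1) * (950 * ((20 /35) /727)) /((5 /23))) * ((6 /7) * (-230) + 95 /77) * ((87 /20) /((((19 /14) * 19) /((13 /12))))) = -18686005/151943 = -122.98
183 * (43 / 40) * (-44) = -86559/10 = -8655.90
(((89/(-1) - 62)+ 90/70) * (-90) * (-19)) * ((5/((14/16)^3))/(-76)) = 60364800/2401 = 25141.52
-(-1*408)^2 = -166464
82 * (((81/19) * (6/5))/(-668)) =-9963/15865 = -0.63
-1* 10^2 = -100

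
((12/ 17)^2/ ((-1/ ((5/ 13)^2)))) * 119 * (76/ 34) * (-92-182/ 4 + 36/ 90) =131286960/48841 = 2688.05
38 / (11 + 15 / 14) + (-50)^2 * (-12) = -5069468/169 = -29996.85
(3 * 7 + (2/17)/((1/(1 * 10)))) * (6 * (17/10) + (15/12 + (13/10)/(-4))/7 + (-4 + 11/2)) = 1249001/4760 = 262.40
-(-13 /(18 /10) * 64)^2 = -17305600/81 = -213649.38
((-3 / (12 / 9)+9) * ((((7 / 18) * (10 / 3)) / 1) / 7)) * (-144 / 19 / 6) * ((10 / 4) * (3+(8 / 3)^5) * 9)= -44075/9 = -4897.22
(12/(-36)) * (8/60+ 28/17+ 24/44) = -6524/8415 = -0.78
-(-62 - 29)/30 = 91/30 = 3.03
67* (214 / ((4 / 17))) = 121873/2 = 60936.50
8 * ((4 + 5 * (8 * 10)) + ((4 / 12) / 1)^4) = 261800/81 = 3232.10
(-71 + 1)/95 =-14/19 = -0.74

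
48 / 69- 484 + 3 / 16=-177787/368 = -483.12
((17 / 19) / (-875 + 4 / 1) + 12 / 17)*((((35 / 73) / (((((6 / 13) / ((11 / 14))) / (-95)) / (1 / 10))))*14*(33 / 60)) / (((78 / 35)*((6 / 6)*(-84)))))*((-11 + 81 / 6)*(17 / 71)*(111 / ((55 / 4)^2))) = 51359441/650072592 = 0.08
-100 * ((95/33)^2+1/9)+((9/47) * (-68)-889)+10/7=-623568655/358281 = -1740.45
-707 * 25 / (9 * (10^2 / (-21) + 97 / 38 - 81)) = 23.60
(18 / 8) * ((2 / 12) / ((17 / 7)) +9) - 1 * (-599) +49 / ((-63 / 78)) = 558.74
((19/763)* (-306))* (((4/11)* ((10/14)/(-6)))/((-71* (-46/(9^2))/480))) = 3.93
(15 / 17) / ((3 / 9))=45/17 = 2.65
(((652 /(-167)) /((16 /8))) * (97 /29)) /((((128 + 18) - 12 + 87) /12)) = -379464/1070303 = -0.35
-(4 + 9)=-13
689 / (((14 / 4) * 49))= 1378/343 = 4.02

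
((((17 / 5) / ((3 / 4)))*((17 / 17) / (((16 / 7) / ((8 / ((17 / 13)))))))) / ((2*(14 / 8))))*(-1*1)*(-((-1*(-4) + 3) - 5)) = 104/15 = 6.93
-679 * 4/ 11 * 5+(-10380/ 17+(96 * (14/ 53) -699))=-24963581/9911 = -2518.78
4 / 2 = 2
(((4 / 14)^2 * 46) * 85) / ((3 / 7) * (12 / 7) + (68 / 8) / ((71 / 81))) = 444176/14517 = 30.60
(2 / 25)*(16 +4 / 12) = 98/75 = 1.31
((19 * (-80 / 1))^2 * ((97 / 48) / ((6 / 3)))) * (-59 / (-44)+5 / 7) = 4797783.77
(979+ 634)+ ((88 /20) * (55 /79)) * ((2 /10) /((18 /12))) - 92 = 1521.41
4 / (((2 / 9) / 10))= 180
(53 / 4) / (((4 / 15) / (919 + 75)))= 395115/8 = 49389.38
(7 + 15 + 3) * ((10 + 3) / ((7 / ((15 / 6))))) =1625/14 = 116.07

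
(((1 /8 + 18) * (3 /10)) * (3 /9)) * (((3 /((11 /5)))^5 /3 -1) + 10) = 6171867/322102 = 19.16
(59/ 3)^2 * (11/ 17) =38291/153 = 250.27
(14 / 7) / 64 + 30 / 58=509/928 = 0.55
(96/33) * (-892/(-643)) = 28544/7073 = 4.04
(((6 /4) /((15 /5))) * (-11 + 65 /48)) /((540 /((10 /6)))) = -463/31104 = -0.01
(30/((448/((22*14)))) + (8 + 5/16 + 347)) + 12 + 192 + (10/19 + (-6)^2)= 616.46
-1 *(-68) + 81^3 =531509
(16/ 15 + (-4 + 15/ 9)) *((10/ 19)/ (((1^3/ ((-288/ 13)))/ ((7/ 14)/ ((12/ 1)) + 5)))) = 74.46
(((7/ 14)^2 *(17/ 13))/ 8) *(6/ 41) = 51/8528 = 0.01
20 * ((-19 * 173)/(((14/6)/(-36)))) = 7099920/7 = 1014274.29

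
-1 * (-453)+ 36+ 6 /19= 9297/19 = 489.32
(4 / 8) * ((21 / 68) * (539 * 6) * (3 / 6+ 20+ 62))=5602905/136 = 41197.83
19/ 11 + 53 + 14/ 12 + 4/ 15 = 56.16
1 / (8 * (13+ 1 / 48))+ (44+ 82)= 78756/625 = 126.01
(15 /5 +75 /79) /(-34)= -156/1343 = -0.12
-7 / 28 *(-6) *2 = 3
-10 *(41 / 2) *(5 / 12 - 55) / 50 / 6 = 5371/144 = 37.30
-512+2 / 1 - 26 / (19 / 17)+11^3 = 15157/19 = 797.74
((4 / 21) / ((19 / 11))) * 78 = 1144/133 = 8.60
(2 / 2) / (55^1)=0.02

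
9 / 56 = 0.16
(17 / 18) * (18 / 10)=17/10 = 1.70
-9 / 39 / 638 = -3/8294 = 0.00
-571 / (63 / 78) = -14846/21 = -706.95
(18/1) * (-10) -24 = -204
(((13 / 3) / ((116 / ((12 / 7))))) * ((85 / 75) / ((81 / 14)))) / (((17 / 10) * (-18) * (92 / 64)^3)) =-106496/771667641 = 0.00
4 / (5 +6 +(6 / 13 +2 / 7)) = 0.34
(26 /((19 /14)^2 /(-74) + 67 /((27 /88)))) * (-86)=-875635488/85505837 = -10.24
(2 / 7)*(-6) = -12/7 = -1.71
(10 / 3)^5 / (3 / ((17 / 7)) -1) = 425000/243 = 1748.97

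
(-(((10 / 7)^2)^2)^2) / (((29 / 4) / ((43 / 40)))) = -430000000/167179229 = -2.57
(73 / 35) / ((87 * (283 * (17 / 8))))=584/14649495 = 0.00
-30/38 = -15/19 = -0.79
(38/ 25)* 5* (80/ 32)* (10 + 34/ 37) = 7676/37 = 207.46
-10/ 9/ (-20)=1/18 = 0.06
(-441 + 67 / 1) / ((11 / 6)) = -204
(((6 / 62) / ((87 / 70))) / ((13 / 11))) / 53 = 770/619411 = 0.00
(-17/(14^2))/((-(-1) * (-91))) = 17/17836 = 0.00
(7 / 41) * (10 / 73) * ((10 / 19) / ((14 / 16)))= 800/56867 = 0.01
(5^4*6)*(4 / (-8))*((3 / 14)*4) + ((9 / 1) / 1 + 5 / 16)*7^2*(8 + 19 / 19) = 279963/112 = 2499.67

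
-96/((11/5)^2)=-2400/121 = -19.83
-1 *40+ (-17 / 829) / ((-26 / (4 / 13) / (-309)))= -5614546/140101 = -40.07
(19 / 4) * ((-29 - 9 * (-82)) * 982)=6614261/2 = 3307130.50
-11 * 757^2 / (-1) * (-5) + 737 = -31516958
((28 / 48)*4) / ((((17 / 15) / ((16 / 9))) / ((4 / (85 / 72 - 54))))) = -17920/64651 = -0.28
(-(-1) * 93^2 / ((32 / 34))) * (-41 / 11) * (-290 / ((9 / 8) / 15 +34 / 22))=140985675/23 = 6129811.96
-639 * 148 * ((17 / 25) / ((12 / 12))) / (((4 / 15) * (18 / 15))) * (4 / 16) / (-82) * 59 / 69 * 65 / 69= 171267265/347024 = 493.53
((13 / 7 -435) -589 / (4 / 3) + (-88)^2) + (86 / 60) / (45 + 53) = 10097609/1470 = 6869.12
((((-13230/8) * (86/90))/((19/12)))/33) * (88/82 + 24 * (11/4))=-1580250/779 = -2028.56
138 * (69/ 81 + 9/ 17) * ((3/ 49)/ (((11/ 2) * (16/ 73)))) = 9.68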